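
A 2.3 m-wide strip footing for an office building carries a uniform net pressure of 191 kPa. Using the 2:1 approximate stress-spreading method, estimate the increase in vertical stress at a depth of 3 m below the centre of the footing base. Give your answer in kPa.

By the 2:1 method the load spreads at 1 horizontal : 2 vertical, so at depth z the loaded area has grown by z in each plan dimension:
Δσ = qB/(B+z) = 191×2.3/(2.3+3) = 82.887 kPa

Δσ_z ≈ 82.9 kPa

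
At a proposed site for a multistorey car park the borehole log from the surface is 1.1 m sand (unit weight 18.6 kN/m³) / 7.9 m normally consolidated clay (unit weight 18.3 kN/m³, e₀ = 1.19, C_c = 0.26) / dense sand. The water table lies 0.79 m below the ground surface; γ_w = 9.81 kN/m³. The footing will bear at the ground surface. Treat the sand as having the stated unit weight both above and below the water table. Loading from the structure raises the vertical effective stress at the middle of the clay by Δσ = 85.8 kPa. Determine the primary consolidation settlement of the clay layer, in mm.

Mid-depth of clay below the ground surface: z = 1.1 + 7.9/2 = 5.05 m.
Total vertical stress at mid-clay: σ_v = 18.6×1.1 + 18.3×3.95 = 92.745 kPa.
Pore pressure: u = 9.81×(5.05 − 0.79) = 41.791 kPa.
Initial effective stress: σ'_0 = σ_v − u = 92.745 − 41.791 = 50.954 kPa.
Final effective stress: σ'_f = σ'_0 + Δσ = 50.954 + 85.8 = 136.75 kPa.
Normally consolidated clay, so the full stress increment lies on the virgin compression line:
S_c = C_c·H/(1+e₀)·log₁₀(σ'_f/σ'_0) = 0.26×7.9/(1+1.19)×log₁₀(136.75/50.954)
    = 0.9379 × 0.42875 = 0.4021 m

S_c ≈ 402 mm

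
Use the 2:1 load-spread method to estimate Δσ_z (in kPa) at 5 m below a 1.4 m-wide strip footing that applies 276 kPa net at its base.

By the 2:1 method the load spreads at 1 horizontal : 2 vertical, so at depth z the loaded area has grown by z in each plan dimension:
Δσ = qB/(B+z) = 276×1.4/(1.4+5) = 60.375 kPa

Δσ_z ≈ 60.4 kPa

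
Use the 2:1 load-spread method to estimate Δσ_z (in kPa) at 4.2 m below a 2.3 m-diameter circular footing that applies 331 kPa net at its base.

Δσ_z ≈ 41.4 kPa

By the 2:1 method the load spreads at 1 horizontal : 2 vertical, so at depth z the loaded area has grown by z in each plan dimension:
Δσ ≈ qD²/(D+z)² = 331×2.3²/(2.3+4.2)² = 41.444 kPa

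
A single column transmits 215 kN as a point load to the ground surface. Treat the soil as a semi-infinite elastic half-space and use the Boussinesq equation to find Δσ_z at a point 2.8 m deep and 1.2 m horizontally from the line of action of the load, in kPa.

Boussinesq vertical stress below a point load on an elastic half-space:
Δσ_z = 3P/(2πz²) · [1 + (r/z)²]^(−5/2)
r/z = 1.2/2.8 = 0.42857; [1+(r/z)²]^(−5/2) = 0.65602.
Δσ_z = 3×215/(2π×2.8²) × 0.65602 = 13.094 × 0.65602 = 8.59 kPa

Δσ_z ≈ 8.59 kPa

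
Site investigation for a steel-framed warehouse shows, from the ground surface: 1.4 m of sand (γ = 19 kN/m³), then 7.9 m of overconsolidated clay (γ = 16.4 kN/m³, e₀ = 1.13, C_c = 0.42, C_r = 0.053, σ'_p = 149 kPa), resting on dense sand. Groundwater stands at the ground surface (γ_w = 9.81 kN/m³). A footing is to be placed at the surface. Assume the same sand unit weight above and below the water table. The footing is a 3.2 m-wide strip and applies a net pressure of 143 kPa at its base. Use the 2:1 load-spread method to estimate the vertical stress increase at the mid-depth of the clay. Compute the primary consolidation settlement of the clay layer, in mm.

Mid-depth of clay below the ground surface: z = 1.4 + 7.9/2 = 5.35 m.
Total vertical stress at mid-clay: σ_v = 19×1.4 + 16.4×3.95 = 91.38 kPa.
Pore pressure: u = 9.81×(5.35 − 0) = 52.483 kPa.
Initial effective stress: σ'_0 = σ_v − u = 91.38 − 52.483 = 38.897 kPa.
Stress increase at mid-clay by the 2:1 spreading method:
Δσ = qB/(B+z) = 143×3.2/(3.2+5.35) = 53.52 kPa
Final effective stress: σ'_f = 38.897 + 53.52 = 92.417 kPa.
σ'_f = 92.417 ≤ σ'_p = 149 kPa, so the clay remains overconsolidated and only the recompression index applies:
S_c = C_r·H/(1+e₀)·log₁₀(σ'_f/σ'_0) = 0.053×7.9/2.13×log₁₀(92.417/38.897)
    = 0.19657 × 0.37584 = 0.07388 m

S_c ≈ 73.9 mm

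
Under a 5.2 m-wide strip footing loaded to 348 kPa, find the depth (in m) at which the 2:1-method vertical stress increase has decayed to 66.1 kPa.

z ≈ 22.2 m

2:1 spreading — at depth z the loaded area has grown by z in each plan dimension:
qB/(B+z) = Δσ_z ⇒ z = qB/Δσ_z − B = 348×5.2/66.1 − 5.2 = 22.18 m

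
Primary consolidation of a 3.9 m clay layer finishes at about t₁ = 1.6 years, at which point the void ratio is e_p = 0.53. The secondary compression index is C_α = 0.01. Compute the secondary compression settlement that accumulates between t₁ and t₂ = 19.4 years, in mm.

Secondary compression: S_s = C_α·H/(1+e_p)·log₁₀(t₂/t₁)
S_s = 0.01×3.9/(1+0.53)×log₁₀(19.4/1.6)
    = 0.02549 × 1.084 = 0.02762 m

S_s ≈ 27.6 mm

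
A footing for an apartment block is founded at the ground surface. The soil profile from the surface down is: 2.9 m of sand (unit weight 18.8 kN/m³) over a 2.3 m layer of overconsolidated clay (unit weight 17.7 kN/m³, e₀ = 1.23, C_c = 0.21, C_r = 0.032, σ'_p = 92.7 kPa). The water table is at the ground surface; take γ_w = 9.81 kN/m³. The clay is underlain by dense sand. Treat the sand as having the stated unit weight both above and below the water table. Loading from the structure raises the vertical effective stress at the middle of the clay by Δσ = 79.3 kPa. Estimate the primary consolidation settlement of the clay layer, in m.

Mid-depth of clay below the ground surface: z = 2.9 + 2.3/2 = 4.05 m.
Total vertical stress at mid-clay: σ_v = 18.8×2.9 + 17.7×1.15 = 74.875 kPa.
Pore pressure: u = 9.81×(4.05 − 0) = 39.73 kPa.
Initial effective stress: σ'_0 = σ_v − u = 74.875 − 39.73 = 35.145 kPa.
Final effective stress: σ'_f = 35.145 + 79.3 = 114.44 kPa.
σ'_f = 114.44 > σ'_p = 92.7 kPa, so the stress path crosses the preconsolidation pressure — recompression up to σ'_p, then virgin compression beyond:
S_c = H/(1+e₀)·[C_r·log₁₀(σ'_p/σ'_0) + C_c·log₁₀(σ'_f/σ'_p)]
    = 2.3/2.23 × [0.032×log₁₀(92.7/35.145) + 0.21×log₁₀(114.44/92.7)]
    = 1.0314 × [0.013479 + 0.019215] = 0.03372 m

S_c ≈ 0.0337 m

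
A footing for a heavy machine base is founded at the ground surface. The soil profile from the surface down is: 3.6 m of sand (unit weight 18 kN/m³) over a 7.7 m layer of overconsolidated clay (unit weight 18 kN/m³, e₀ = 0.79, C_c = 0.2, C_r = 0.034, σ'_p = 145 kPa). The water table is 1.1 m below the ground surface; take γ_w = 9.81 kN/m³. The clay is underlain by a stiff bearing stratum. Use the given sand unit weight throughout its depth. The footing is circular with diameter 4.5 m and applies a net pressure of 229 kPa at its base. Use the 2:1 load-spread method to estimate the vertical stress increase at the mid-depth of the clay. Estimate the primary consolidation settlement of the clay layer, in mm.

S_c ≈ 23.7 mm

Mid-depth of clay below the ground surface: z = 3.6 + 7.7/2 = 7.45 m.
Total vertical stress at mid-clay: σ_v = 18×3.6 + 18×3.85 = 134.1 kPa.
Pore pressure: u = 9.81×(7.45 − 1.1) = 62.294 kPa.
Initial effective stress: σ'_0 = σ_v − u = 134.1 − 62.294 = 71.806 kPa.
Stress increase at mid-clay by the 2:1 spreading method:
Δσ ≈ qD²/(D+z)² = 229×4.5²/(4.5+7.45)² = 32.473 kPa
Final effective stress: σ'_f = 71.806 + 32.473 = 104.28 kPa.
σ'_f = 104.28 ≤ σ'_p = 145 kPa, so the clay remains overconsolidated and only the recompression index applies:
S_c = C_r·H/(1+e₀)·log₁₀(σ'_f/σ'_0) = 0.034×7.7/1.79×log₁₀(104.28/71.806)
    = 0.14626 × 0.16204 = 0.0237 m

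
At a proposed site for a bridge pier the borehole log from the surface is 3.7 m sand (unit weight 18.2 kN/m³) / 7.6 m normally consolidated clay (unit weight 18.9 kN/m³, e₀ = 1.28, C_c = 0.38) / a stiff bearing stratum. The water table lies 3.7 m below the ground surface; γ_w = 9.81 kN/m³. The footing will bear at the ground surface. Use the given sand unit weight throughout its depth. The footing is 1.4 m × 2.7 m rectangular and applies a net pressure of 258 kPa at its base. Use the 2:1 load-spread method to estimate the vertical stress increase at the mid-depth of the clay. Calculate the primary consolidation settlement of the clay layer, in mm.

S_c ≈ 55.1 mm

Mid-depth of clay below the ground surface: z = 3.7 + 7.6/2 = 7.5 m.
Total vertical stress at mid-clay: σ_v = 18.2×3.7 + 18.9×3.8 = 139.16 kPa.
Pore pressure: u = 9.81×(7.5 − 3.7) = 37.278 kPa.
Initial effective stress: σ'_0 = σ_v − u = 139.16 − 37.278 = 101.88 kPa.
Stress increase at mid-clay by the 2:1 spreading method:
Δσ = qBL/((B+z)(L+z)) = 258×1.4×2.7/((1.4+7.5)(2.7+7.5)) = 10.743 kPa
Final effective stress: σ'_f = σ'_0 + Δσ = 101.88 + 10.743 = 112.62 kPa.
Normally consolidated clay, so the full stress increment lies on the virgin compression line:
S_c = C_c·H/(1+e₀)·log₁₀(σ'_f/σ'_0) = 0.38×7.6/(1+1.28)×log₁₀(112.62/101.88)
    = 1.2667 × 0.043527 = 0.05514 m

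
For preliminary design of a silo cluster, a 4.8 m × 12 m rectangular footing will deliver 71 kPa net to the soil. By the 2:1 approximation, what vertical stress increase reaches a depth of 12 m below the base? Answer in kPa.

Δσ_z ≈ 10.1 kPa

By the 2:1 method the load spreads at 1 horizontal : 2 vertical, so at depth z the loaded area has grown by z in each plan dimension:
Δσ = qBL/((B+z)(L+z)) = 71×4.8×12/((4.8+12)(12+12)) = 10.143 kPa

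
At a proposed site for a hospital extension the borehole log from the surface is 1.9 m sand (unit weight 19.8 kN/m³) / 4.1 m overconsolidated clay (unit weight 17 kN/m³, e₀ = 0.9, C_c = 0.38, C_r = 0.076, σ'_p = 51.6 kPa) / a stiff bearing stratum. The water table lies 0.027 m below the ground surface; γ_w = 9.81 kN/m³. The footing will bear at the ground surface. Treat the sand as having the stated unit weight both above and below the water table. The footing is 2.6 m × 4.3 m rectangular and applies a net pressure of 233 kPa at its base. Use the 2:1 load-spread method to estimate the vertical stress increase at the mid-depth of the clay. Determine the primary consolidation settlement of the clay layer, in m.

Mid-depth of clay below the ground surface: z = 1.9 + 4.1/2 = 3.95 m.
Total vertical stress at mid-clay: σ_v = 19.8×1.9 + 17×2.05 = 72.47 kPa.
Pore pressure: u = 9.81×(3.95 − 0.027) = 38.485 kPa.
Initial effective stress: σ'_0 = σ_v − u = 72.47 − 38.485 = 33.985 kPa.
Stress increase at mid-clay by the 2:1 spreading method:
Δσ = qBL/((B+z)(L+z)) = 233×2.6×4.3/((2.6+3.95)(4.3+3.95)) = 48.206 kPa
Final effective stress: σ'_f = 33.985 + 48.206 = 82.191 kPa.
σ'_f = 82.191 > σ'_p = 51.6 kPa, so the stress path crosses the preconsolidation pressure — recompression up to σ'_p, then virgin compression beyond:
S_c = H/(1+e₀)·[C_r·log₁₀(σ'_p/σ'_0) + C_c·log₁₀(σ'_f/σ'_p)]
    = 4.1/1.9 × [0.076×log₁₀(51.6/33.985) + 0.38×log₁₀(82.191/51.6)]
    = 2.1579 × [0.013784 + 0.076826] = 0.1955 m

S_c ≈ 0.196 m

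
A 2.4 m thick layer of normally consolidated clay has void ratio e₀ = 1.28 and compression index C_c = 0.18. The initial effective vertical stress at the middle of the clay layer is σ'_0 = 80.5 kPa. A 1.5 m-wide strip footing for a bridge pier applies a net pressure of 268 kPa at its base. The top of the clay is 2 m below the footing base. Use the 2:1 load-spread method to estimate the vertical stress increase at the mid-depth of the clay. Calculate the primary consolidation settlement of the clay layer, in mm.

S_c ≈ 59.6 mm

Mid-depth of clay below the footing base: z = 2 + 2.4/2 = 3.2 m.
Stress increase at mid-clay by the 2:1 spreading method:
Δσ = qB/(B+z) = 268×1.5/(1.5+3.2) = 85.532 kPa
Final effective stress: σ'_f = σ'_0 + Δσ = 80.5 + 85.532 = 166.03 kPa.
Normally consolidated clay, so the full stress increment lies on the virgin compression line:
S_c = C_c·H/(1+e₀)·log₁₀(σ'_f/σ'_0) = 0.18×2.4/(1+1.28)×log₁₀(166.03/80.5)
    = 0.18947 × 0.31439 = 0.05957 m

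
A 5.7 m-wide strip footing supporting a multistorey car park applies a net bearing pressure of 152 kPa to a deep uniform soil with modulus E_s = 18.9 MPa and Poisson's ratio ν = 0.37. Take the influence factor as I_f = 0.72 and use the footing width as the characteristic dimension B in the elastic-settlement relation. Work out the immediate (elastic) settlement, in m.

Immediate (elastic) settlement: S_e = q·B·(1−ν²)/E_s · I_f.
E_s = 18.9 MPa = 18900 kPa.
S_e = 152 × 5.7 × (1 − 0.37²) / 18900 × 0.72
    = 152 × 5.7 × 0.8631 / 18900 × 0.72
    = 0.02849 m

S_e ≈ 0.0285 m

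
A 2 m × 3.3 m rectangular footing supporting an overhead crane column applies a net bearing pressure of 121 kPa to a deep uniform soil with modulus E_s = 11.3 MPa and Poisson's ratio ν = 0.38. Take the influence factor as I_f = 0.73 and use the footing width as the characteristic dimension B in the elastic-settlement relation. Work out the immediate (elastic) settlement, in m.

S_e ≈ 0.0134 m

Immediate (elastic) settlement: S_e = q·B·(1−ν²)/E_s · I_f.
E_s = 11.3 MPa = 11300 kPa.
S_e = 121 × 2 × (1 − 0.38²) / 11300 × 0.73
    = 121 × 2 × 0.8556 / 11300 × 0.73
    = 0.01338 m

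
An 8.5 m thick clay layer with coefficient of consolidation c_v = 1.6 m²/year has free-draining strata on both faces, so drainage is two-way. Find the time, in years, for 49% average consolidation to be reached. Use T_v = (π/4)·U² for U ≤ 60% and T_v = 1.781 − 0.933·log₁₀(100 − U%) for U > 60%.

t ≈ 2.13 years

Drainage path length: H_d = H/2 = 4.25 m (double drainage).
U ≤ 60%: T_v = (π/4)·U² = (π/4)×0.49² = 0.18857.
t = T_v·H_d²/c_v = 0.18857×4.25²/1.6 = 2.129 years.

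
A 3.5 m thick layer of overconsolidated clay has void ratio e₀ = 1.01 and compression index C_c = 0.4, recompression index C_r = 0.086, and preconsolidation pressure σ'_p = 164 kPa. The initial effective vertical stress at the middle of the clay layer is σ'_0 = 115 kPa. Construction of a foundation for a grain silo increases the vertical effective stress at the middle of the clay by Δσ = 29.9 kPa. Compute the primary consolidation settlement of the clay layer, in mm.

S_c ≈ 15 mm

Final effective stress: σ'_f = 115 + 29.9 = 144.9 kPa.
σ'_f = 144.9 ≤ σ'_p = 164 kPa, so the clay remains overconsolidated and only the recompression index applies:
S_c = C_r·H/(1+e₀)·log₁₀(σ'_f/σ'_0) = 0.086×3.5/2.01×log₁₀(144.9/115)
    = 0.14975 × 0.10037 = 0.01503 m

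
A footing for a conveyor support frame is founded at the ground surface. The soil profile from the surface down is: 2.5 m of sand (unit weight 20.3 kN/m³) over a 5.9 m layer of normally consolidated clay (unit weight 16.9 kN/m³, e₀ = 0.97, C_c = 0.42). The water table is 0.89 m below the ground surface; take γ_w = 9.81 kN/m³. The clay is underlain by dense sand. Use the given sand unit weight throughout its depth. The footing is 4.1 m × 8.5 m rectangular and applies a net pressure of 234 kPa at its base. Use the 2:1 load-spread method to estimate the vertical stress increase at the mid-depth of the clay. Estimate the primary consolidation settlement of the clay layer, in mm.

Mid-depth of clay below the ground surface: z = 2.5 + 5.9/2 = 5.45 m.
Total vertical stress at mid-clay: σ_v = 20.3×2.5 + 16.9×2.95 = 100.6 kPa.
Pore pressure: u = 9.81×(5.45 − 0.89) = 44.734 kPa.
Initial effective stress: σ'_0 = σ_v − u = 100.6 − 44.734 = 55.866 kPa.
Stress increase at mid-clay by the 2:1 spreading method:
Δσ = qBL/((B+z)(L+z)) = 234×4.1×8.5/((4.1+5.45)(8.5+5.45)) = 61.213 kPa
Final effective stress: σ'_f = σ'_0 + Δσ = 55.866 + 61.213 = 117.08 kPa.
Normally consolidated clay, so the full stress increment lies on the virgin compression line:
S_c = C_c·H/(1+e₀)·log₁₀(σ'_f/σ'_0) = 0.42×5.9/(1+0.97)×log₁₀(117.08/55.866)
    = 1.2579 × 0.32134 = 0.4042 m

S_c ≈ 404 mm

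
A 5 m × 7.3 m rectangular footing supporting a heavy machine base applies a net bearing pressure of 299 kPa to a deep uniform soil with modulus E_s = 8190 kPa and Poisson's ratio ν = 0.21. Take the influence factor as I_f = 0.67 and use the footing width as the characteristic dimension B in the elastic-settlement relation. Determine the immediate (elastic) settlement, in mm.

S_e ≈ 117 mm

Immediate (elastic) settlement: S_e = q·B·(1−ν²)/E_s · I_f.
S_e = 299 × 5 × (1 − 0.21²) / 8190 × 0.67
    = 299 × 5 × 0.9559 / 8190 × 0.67
    = 0.1169 m = 116.9 mm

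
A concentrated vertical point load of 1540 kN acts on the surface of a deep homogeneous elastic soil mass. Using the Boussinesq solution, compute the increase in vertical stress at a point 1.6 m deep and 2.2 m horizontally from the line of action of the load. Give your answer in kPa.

Boussinesq vertical stress below a point load on an elastic half-space:
Δσ_z = 3P/(2πz²) · [1 + (r/z)²]^(−5/2)
r/z = 2.2/1.6 = 1.375; [1+(r/z)²]^(−5/2) = 0.070392.
Δσ_z = 3×1540/(2π×1.6²) × 0.070392 = 287.22 × 0.070392 = 20.22 kPa

Δσ_z ≈ 20.2 kPa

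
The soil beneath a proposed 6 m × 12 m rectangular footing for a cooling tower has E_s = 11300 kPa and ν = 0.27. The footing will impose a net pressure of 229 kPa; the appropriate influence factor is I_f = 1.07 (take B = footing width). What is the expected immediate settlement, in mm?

S_e ≈ 121 mm

Immediate (elastic) settlement: S_e = q·B·(1−ν²)/E_s · I_f.
S_e = 229 × 6 × (1 − 0.27²) / 11300 × 1.07
    = 229 × 6 × 0.9271 / 11300 × 1.07
    = 0.1206 m = 120.6 mm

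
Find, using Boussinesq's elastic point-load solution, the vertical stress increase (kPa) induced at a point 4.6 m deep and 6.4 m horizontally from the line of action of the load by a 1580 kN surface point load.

Boussinesq vertical stress below a point load on an elastic half-space:
Δσ_z = 3P/(2πz²) · [1 + (r/z)²]^(−5/2)
r/z = 6.4/4.6 = 1.3913; [1+(r/z)²]^(−5/2) = 0.067719.
Δσ_z = 3×1580/(2π×4.6²) × 0.067719 = 35.652 × 0.067719 = 2.414 kPa

Δσ_z ≈ 2.41 kPa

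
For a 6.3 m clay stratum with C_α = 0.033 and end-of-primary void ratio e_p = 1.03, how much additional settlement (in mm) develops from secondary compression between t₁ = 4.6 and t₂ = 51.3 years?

Secondary compression: S_s = C_α·H/(1+e_p)·log₁₀(t₂/t₁)
S_s = 0.033×6.3/(1+1.03)×log₁₀(51.3/4.6)
    = 0.1024 × 1.047 = 0.1073 m

S_s ≈ 107 mm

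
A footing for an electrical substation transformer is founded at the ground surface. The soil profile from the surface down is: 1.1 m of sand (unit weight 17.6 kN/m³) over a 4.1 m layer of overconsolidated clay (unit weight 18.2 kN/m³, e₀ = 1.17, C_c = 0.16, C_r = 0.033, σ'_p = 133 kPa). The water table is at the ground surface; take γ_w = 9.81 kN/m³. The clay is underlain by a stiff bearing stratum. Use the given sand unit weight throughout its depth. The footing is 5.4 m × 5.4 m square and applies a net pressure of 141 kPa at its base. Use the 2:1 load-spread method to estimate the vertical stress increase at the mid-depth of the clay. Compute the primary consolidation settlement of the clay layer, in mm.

Mid-depth of clay below the ground surface: z = 1.1 + 4.1/2 = 3.15 m.
Total vertical stress at mid-clay: σ_v = 17.6×1.1 + 18.2×2.05 = 56.67 kPa.
Pore pressure: u = 9.81×(3.15 − 0) = 30.902 kPa.
Initial effective stress: σ'_0 = σ_v − u = 56.67 − 30.902 = 25.768 kPa.
Stress increase at mid-clay by the 2:1 spreading method:
Δσ = qBL/((B+z)(L+z)) = 141×5.4×5.4/((5.4+3.15)(5.4+3.15)) = 56.244 kPa
Final effective stress: σ'_f = 25.768 + 56.244 = 82.012 kPa.
σ'_f = 82.012 ≤ σ'_p = 133 kPa, so the clay remains overconsolidated and only the recompression index applies:
S_c = C_r·H/(1+e₀)·log₁₀(σ'_f/σ'_0) = 0.033×4.1/2.17×log₁₀(82.012/25.768)
    = 0.06235 × 0.5028 = 0.03135 m

S_c ≈ 31.3 mm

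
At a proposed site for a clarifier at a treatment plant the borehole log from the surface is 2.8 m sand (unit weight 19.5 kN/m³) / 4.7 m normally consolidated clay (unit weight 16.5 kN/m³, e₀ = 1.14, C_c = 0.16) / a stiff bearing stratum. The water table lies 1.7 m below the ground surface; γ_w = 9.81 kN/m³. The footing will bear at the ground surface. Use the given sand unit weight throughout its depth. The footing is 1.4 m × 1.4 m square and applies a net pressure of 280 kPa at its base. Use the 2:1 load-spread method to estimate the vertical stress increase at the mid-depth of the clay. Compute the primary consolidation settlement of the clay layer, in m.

Mid-depth of clay below the ground surface: z = 2.8 + 4.7/2 = 5.15 m.
Total vertical stress at mid-clay: σ_v = 19.5×2.8 + 16.5×2.35 = 93.375 kPa.
Pore pressure: u = 9.81×(5.15 − 1.7) = 33.845 kPa.
Initial effective stress: σ'_0 = σ_v − u = 93.375 − 33.845 = 59.53 kPa.
Stress increase at mid-clay by the 2:1 spreading method:
Δσ = qBL/((B+z)(L+z)) = 280×1.4×1.4/((1.4+5.15)(1.4+5.15)) = 12.792 kPa
Final effective stress: σ'_f = σ'_0 + Δσ = 59.53 + 12.792 = 72.322 kPa.
Normally consolidated clay, so the full stress increment lies on the virgin compression line:
S_c = C_c·H/(1+e₀)·log₁₀(σ'_f/σ'_0) = 0.16×4.7/(1+1.14)×log₁₀(72.322/59.53)
    = 0.3514 × 0.084535 = 0.02971 m

S_c ≈ 0.0297 m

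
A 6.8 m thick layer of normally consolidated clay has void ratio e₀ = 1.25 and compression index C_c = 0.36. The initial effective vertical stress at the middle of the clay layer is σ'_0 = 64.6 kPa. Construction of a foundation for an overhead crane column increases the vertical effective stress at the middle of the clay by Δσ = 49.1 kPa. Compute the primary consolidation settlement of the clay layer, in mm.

S_c ≈ 267 mm

Final effective stress: σ'_f = σ'_0 + Δσ = 64.6 + 49.1 = 113.7 kPa.
Normally consolidated clay, so the full stress increment lies on the virgin compression line:
S_c = C_c·H/(1+e₀)·log₁₀(σ'_f/σ'_0) = 0.36×6.8/(1+1.25)×log₁₀(113.7/64.6)
    = 1.088 × 0.24553 = 0.2671 m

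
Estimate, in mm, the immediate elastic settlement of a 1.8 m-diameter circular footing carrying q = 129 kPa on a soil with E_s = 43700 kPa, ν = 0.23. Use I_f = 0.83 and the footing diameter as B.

Immediate (elastic) settlement: S_e = q·B·(1−ν²)/E_s · I_f.
S_e = 129 × 1.8 × (1 − 0.23²) / 43700 × 0.83
    = 129 × 1.8 × 0.9471 / 43700 × 0.83
    = 0.004177 m = 4.177 mm

S_e ≈ 4.18 mm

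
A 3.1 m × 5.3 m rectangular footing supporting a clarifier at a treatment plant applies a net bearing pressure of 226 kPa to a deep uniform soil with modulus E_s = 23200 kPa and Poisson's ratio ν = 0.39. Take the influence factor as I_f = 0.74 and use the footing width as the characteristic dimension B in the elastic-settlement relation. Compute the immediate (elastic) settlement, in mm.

Immediate (elastic) settlement: S_e = q·B·(1−ν²)/E_s · I_f.
S_e = 226 × 3.1 × (1 − 0.39²) / 23200 × 0.74
    = 226 × 3.1 × 0.8479 / 23200 × 0.74
    = 0.01895 m = 18.95 mm

S_e ≈ 18.9 mm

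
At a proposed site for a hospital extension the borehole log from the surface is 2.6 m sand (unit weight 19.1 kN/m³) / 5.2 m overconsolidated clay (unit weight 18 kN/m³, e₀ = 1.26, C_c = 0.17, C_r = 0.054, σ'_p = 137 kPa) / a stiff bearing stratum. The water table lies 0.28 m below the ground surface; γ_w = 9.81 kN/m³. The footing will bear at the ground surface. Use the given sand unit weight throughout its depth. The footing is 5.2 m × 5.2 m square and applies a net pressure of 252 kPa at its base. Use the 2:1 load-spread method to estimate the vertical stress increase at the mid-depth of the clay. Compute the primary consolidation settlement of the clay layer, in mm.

Mid-depth of clay below the ground surface: z = 2.6 + 5.2/2 = 5.2 m.
Total vertical stress at mid-clay: σ_v = 19.1×2.6 + 18×2.6 = 96.46 kPa.
Pore pressure: u = 9.81×(5.2 − 0.28) = 48.265 kPa.
Initial effective stress: σ'_0 = σ_v − u = 96.46 − 48.265 = 48.195 kPa.
Stress increase at mid-clay by the 2:1 spreading method:
Δσ = qBL/((B+z)(L+z)) = 252×5.2×5.2/((5.2+5.2)(5.2+5.2)) = 63 kPa
Final effective stress: σ'_f = 48.195 + 63 = 111.19 kPa.
σ'_f = 111.19 ≤ σ'_p = 137 kPa, so the clay remains overconsolidated and only the recompression index applies:
S_c = C_r·H/(1+e₀)·log₁₀(σ'_f/σ'_0) = 0.054×5.2/2.26×log₁₀(111.19/48.195)
    = 0.12425 × 0.36306 = 0.04511 m

S_c ≈ 45.1 mm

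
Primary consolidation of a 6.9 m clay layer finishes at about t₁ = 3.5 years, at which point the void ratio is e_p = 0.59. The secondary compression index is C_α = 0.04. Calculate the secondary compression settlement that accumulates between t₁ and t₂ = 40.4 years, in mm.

S_s ≈ 184 mm

Secondary compression: S_s = C_α·H/(1+e_p)·log₁₀(t₂/t₁)
S_s = 0.04×6.9/(1+0.59)×log₁₀(40.4/3.5)
    = 0.1736 × 1.062 = 0.1844 m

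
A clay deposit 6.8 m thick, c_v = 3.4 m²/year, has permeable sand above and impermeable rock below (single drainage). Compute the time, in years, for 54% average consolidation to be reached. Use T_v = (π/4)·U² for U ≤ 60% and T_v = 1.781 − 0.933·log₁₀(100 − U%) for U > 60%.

Drainage path length: H_d = H = 6.8 m (single drainage).
U ≤ 60%: T_v = (π/4)·U² = (π/4)×0.54² = 0.22902.
t = T_v·H_d²/c_v = 0.22902×6.8²/3.4 = 3.115 years.

t ≈ 3.11 years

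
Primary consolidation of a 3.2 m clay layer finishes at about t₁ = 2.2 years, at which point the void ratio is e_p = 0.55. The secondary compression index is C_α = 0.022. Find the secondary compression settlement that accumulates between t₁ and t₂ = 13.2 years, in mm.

S_s ≈ 35.3 mm

Secondary compression: S_s = C_α·H/(1+e_p)·log₁₀(t₂/t₁)
S_s = 0.022×3.2/(1+0.55)×log₁₀(13.2/2.2)
    = 0.04542 × 0.7782 = 0.03534 m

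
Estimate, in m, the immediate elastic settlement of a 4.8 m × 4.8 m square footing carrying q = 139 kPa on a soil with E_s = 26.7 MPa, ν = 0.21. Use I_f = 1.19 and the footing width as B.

Immediate (elastic) settlement: S_e = q·B·(1−ν²)/E_s · I_f.
E_s = 26.7 MPa = 26700 kPa.
S_e = 139 × 4.8 × (1 − 0.21²) / 26700 × 1.19
    = 139 × 4.8 × 0.9559 / 26700 × 1.19
    = 0.02843 m

S_e ≈ 0.0284 m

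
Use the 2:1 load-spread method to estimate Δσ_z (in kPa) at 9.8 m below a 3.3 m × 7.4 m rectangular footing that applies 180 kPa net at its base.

Δσ_z ≈ 19.5 kPa

By the 2:1 method the load spreads at 1 horizontal : 2 vertical, so at depth z the loaded area has grown by z in each plan dimension:
Δσ = qBL/((B+z)(L+z)) = 180×3.3×7.4/((3.3+9.8)(7.4+9.8)) = 19.508 kPa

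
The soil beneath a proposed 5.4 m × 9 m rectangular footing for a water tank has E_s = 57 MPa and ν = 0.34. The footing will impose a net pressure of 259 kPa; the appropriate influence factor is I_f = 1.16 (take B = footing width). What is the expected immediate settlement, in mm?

S_e ≈ 25.2 mm

Immediate (elastic) settlement: S_e = q·B·(1−ν²)/E_s · I_f.
E_s = 57 MPa = 57000 kPa.
S_e = 259 × 5.4 × (1 − 0.34²) / 57000 × 1.16
    = 259 × 5.4 × 0.8844 / 57000 × 1.16
    = 0.02517 m = 25.17 mm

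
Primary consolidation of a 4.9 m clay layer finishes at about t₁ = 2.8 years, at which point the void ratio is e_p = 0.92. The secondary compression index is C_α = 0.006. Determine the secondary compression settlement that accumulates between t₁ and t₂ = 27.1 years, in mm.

S_s ≈ 15.1 mm

Secondary compression: S_s = C_α·H/(1+e_p)·log₁₀(t₂/t₁)
S_s = 0.006×4.9/(1+0.92)×log₁₀(27.1/2.8)
    = 0.01531 × 0.9858 = 0.0151 m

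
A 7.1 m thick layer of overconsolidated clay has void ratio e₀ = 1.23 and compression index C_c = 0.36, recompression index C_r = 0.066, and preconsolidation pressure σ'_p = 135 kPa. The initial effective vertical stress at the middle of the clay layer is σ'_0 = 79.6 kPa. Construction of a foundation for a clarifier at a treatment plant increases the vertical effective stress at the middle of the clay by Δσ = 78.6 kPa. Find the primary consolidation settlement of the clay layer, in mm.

Final effective stress: σ'_f = 79.6 + 78.6 = 158.2 kPa.
σ'_f = 158.2 > σ'_p = 135 kPa, so the stress path crosses the preconsolidation pressure — recompression up to σ'_p, then virgin compression beyond:
S_c = H/(1+e₀)·[C_r·log₁₀(σ'_p/σ'_0) + C_c·log₁₀(σ'_f/σ'_p)]
    = 7.1/2.23 × [0.066×log₁₀(135/79.6) + 0.36×log₁₀(158.2/135)]
    = 3.1839 × [0.015142 + 0.024794] = 0.1272 m

S_c ≈ 127 mm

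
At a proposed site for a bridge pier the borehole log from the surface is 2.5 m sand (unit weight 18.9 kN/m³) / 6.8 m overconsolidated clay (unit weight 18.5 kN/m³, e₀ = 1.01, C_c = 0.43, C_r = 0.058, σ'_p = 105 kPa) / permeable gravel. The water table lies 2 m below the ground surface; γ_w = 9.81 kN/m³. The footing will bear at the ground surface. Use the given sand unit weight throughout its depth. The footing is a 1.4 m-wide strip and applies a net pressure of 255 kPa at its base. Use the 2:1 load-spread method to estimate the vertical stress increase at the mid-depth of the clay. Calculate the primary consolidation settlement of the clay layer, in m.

Mid-depth of clay below the ground surface: z = 2.5 + 6.8/2 = 5.9 m.
Total vertical stress at mid-clay: σ_v = 18.9×2.5 + 18.5×3.4 = 110.15 kPa.
Pore pressure: u = 9.81×(5.9 − 2) = 38.259 kPa.
Initial effective stress: σ'_0 = σ_v − u = 110.15 − 38.259 = 71.891 kPa.
Stress increase at mid-clay by the 2:1 spreading method:
Δσ = qB/(B+z) = 255×1.4/(1.4+5.9) = 48.904 kPa
Final effective stress: σ'_f = 71.891 + 48.904 = 120.8 kPa.
σ'_f = 120.8 > σ'_p = 105 kPa, so the stress path crosses the preconsolidation pressure — recompression up to σ'_p, then virgin compression beyond:
S_c = H/(1+e₀)·[C_r·log₁₀(σ'_p/σ'_0) + C_c·log₁₀(σ'_f/σ'_p)]
    = 6.8/2.01 × [0.058×log₁₀(105/71.891) + 0.43×log₁₀(120.8/105)]
    = 3.3831 × [0.0095419 + 0.026177] = 0.1208 m

S_c ≈ 0.121 m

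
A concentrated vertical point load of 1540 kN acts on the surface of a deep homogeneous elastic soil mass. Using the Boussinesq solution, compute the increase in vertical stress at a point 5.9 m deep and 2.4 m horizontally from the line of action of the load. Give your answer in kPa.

Δσ_z ≈ 14.4 kPa

Boussinesq vertical stress below a point load on an elastic half-space:
Δσ_z = 3P/(2πz²) · [1 + (r/z)²]^(−5/2)
r/z = 2.4/5.9 = 0.40678; [1+(r/z)²]^(−5/2) = 0.68194.
Δσ_z = 3×1540/(2π×5.9²) × 0.68194 = 21.123 × 0.68194 = 14.4 kPa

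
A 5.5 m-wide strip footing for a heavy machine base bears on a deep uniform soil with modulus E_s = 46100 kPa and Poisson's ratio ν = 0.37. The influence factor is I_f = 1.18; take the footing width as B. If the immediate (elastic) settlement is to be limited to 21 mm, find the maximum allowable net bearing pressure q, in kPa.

q ≈ 173 kPa

S_e = q·B·(1−ν²)/E_s · I_f  ⇒  q = S_e·E_s / (B·(1−ν²)·I_f).
q = 0.021 × 46100 / (5.5 × 0.8631 × 1.18) = 172.8 kPa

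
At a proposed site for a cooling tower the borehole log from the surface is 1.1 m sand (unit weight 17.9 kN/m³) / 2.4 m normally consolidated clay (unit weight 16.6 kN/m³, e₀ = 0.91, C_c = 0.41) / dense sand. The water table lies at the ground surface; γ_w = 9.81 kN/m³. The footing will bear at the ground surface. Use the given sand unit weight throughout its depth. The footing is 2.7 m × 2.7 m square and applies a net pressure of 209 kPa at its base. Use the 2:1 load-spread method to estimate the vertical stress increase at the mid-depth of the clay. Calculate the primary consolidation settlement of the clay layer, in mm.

Mid-depth of clay below the ground surface: z = 1.1 + 2.4/2 = 2.3 m.
Total vertical stress at mid-clay: σ_v = 17.9×1.1 + 16.6×1.2 = 39.61 kPa.
Pore pressure: u = 9.81×(2.3 − 0) = 22.563 kPa.
Initial effective stress: σ'_0 = σ_v − u = 39.61 − 22.563 = 17.047 kPa.
Stress increase at mid-clay by the 2:1 spreading method:
Δσ = qBL/((B+z)(L+z)) = 209×2.7×2.7/((2.7+2.3)(2.7+2.3)) = 60.944 kPa
Final effective stress: σ'_f = σ'_0 + Δσ = 17.047 + 60.944 = 77.991 kPa.
Normally consolidated clay, so the full stress increment lies on the virgin compression line:
S_c = C_c·H/(1+e₀)·log₁₀(σ'_f/σ'_0) = 0.41×2.4/(1+0.91)×log₁₀(77.991/17.047)
    = 0.51518 × 0.6604 = 0.3402 m

S_c ≈ 340 mm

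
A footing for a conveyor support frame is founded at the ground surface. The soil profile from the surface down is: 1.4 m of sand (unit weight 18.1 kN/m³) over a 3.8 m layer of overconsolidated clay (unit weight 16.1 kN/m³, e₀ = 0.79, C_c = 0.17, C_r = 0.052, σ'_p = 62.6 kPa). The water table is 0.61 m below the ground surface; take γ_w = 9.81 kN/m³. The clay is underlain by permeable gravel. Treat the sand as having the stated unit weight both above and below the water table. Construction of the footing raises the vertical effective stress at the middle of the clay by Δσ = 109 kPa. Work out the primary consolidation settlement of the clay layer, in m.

S_c ≈ 0.161 m

Mid-depth of clay below the ground surface: z = 1.4 + 3.8/2 = 3.3 m.
Total vertical stress at mid-clay: σ_v = 18.1×1.4 + 16.1×1.9 = 55.93 kPa.
Pore pressure: u = 9.81×(3.3 − 0.61) = 26.389 kPa.
Initial effective stress: σ'_0 = σ_v − u = 55.93 − 26.389 = 29.541 kPa.
Final effective stress: σ'_f = 29.541 + 109 = 138.54 kPa.
σ'_f = 138.54 > σ'_p = 62.6 kPa, so the stress path crosses the preconsolidation pressure — recompression up to σ'_p, then virgin compression beyond:
S_c = H/(1+e₀)·[C_r·log₁₀(σ'_p/σ'_0) + C_c·log₁₀(σ'_f/σ'_p)]
    = 3.8/1.79 × [0.052×log₁₀(62.6/29.541) + 0.17×log₁₀(138.54/62.6)]
    = 2.1229 × [0.01696 + 0.05865] = 0.1605 m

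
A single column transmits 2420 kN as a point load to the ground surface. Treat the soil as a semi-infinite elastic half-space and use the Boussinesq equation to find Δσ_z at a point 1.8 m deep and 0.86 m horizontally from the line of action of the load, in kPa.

Δσ_z ≈ 213 kPa

Boussinesq vertical stress below a point load on an elastic half-space:
Δσ_z = 3P/(2πz²) · [1 + (r/z)²]^(−5/2)
r/z = 0.86/1.8 = 0.47778; [1+(r/z)²]^(−5/2) = 0.59809.
Δσ_z = 3×2420/(2π×1.8²) × 0.59809 = 356.62 × 0.59809 = 213.3 kPa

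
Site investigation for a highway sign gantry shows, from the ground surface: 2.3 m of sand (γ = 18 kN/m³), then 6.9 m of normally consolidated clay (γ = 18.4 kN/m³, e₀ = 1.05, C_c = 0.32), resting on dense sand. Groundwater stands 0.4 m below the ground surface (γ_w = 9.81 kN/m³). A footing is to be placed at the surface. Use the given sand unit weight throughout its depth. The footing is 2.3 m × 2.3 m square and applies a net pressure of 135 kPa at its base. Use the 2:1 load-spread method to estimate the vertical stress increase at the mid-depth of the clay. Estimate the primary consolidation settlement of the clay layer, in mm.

S_c ≈ 89.3 mm

Mid-depth of clay below the ground surface: z = 2.3 + 6.9/2 = 5.75 m.
Total vertical stress at mid-clay: σ_v = 18×2.3 + 18.4×3.45 = 104.88 kPa.
Pore pressure: u = 9.81×(5.75 − 0.4) = 52.483 kPa.
Initial effective stress: σ'_0 = σ_v − u = 104.88 − 52.483 = 52.397 kPa.
Stress increase at mid-clay by the 2:1 spreading method:
Δσ = qBL/((B+z)(L+z)) = 135×2.3×2.3/((2.3+5.75)(2.3+5.75)) = 11.02 kPa
Final effective stress: σ'_f = σ'_0 + Δσ = 52.397 + 11.02 = 63.417 kPa.
Normally consolidated clay, so the full stress increment lies on the virgin compression line:
S_c = C_c·H/(1+e₀)·log₁₀(σ'_f/σ'_0) = 0.32×6.9/(1+1.05)×log₁₀(63.417/52.397)
    = 1.0771 × 0.082899 = 0.08929 m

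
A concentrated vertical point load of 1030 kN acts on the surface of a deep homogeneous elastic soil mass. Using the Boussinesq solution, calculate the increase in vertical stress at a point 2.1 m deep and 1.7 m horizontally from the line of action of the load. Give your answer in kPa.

Boussinesq vertical stress below a point load on an elastic half-space:
Δσ_z = 3P/(2πz²) · [1 + (r/z)²]^(−5/2)
r/z = 1.7/2.1 = 0.80952; [1+(r/z)²]^(−5/2) = 0.28365.
Δσ_z = 3×1030/(2π×2.1²) × 0.28365 = 111.52 × 0.28365 = 31.63 kPa

Δσ_z ≈ 31.6 kPa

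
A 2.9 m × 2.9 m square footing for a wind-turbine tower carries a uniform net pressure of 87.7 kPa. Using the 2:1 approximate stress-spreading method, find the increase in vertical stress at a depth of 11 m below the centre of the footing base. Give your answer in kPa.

By the 2:1 method the load spreads at 1 horizontal : 2 vertical, so at depth z the loaded area has grown by z in each plan dimension:
Δσ = qBL/((B+z)(L+z)) = 87.7×2.9×2.9/((2.9+11)(2.9+11)) = 3.8174 kPa

Δσ_z ≈ 3.82 kPa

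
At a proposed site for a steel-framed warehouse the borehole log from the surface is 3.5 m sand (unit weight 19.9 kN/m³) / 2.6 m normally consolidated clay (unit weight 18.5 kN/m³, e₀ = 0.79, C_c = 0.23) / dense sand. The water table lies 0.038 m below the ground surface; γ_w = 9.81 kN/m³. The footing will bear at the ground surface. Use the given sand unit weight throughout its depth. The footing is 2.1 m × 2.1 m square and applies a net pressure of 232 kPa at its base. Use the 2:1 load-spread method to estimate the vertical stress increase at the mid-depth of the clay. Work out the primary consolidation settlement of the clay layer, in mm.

Mid-depth of clay below the ground surface: z = 3.5 + 2.6/2 = 4.8 m.
Total vertical stress at mid-clay: σ_v = 19.9×3.5 + 18.5×1.3 = 93.7 kPa.
Pore pressure: u = 9.81×(4.8 − 0.038) = 46.715 kPa.
Initial effective stress: σ'_0 = σ_v − u = 93.7 − 46.715 = 46.985 kPa.
Stress increase at mid-clay by the 2:1 spreading method:
Δσ = qBL/((B+z)(L+z)) = 232×2.1×2.1/((2.1+4.8)(2.1+4.8)) = 21.49 kPa
Final effective stress: σ'_f = σ'_0 + Δσ = 46.985 + 21.49 = 68.475 kPa.
Normally consolidated clay, so the full stress increment lies on the virgin compression line:
S_c = C_c·H/(1+e₀)·log₁₀(σ'_f/σ'_0) = 0.23×2.6/(1+0.79)×log₁₀(68.475/46.985)
    = 0.33408 × 0.16357 = 0.05465 m

S_c ≈ 54.6 mm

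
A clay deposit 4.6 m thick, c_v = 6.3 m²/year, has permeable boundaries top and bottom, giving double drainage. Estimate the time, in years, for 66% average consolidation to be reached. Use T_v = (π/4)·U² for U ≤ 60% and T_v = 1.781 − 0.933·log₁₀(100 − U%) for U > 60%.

Drainage path length: H_d = H/2 = 2.3 m (double drainage).
U > 60%: T_v = 1.781 − 0.933·log₁₀(100 − 66) = 0.35213.
t = T_v·H_d²/c_v = 0.35213×2.3²/6.3 = 0.2957 years.

t ≈ 0.296 years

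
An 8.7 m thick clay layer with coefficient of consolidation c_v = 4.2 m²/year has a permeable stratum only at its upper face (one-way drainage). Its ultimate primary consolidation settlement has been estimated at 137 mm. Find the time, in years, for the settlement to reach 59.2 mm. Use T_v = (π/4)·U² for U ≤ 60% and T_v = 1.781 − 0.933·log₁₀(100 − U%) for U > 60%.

Drainage path length: H_d = H = 8.7 m (single drainage).
U = S(t)/S_ult = 59.2/137 = 0.4321.
U ≤ 60%: T_v = (π/4)·U² = (π/4)×0.43212² = 0.14665.
t = T_v·H_d²/c_v = 0.14665×8.7²/4.2 = 2.643 years.

t ≈ 2.64 years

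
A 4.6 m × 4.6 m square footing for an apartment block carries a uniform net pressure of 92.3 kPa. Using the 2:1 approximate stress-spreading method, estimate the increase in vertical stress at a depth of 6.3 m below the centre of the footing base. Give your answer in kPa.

By the 2:1 method the load spreads at 1 horizontal : 2 vertical, so at depth z the loaded area has grown by z in each plan dimension:
Δσ = qBL/((B+z)(L+z)) = 92.3×4.6×4.6/((4.6+6.3)(4.6+6.3)) = 16.439 kPa

Δσ_z ≈ 16.4 kPa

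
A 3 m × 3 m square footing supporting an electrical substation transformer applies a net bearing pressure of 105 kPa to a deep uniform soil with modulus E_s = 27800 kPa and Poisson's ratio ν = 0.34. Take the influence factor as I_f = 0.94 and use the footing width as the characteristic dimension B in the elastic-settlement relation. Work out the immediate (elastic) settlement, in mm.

Immediate (elastic) settlement: S_e = q·B·(1−ν²)/E_s · I_f.
S_e = 105 × 3 × (1 − 0.34²) / 27800 × 0.94
    = 105 × 3 × 0.8844 / 27800 × 0.94
    = 0.00942 m = 9.42 mm

S_e ≈ 9.42 mm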